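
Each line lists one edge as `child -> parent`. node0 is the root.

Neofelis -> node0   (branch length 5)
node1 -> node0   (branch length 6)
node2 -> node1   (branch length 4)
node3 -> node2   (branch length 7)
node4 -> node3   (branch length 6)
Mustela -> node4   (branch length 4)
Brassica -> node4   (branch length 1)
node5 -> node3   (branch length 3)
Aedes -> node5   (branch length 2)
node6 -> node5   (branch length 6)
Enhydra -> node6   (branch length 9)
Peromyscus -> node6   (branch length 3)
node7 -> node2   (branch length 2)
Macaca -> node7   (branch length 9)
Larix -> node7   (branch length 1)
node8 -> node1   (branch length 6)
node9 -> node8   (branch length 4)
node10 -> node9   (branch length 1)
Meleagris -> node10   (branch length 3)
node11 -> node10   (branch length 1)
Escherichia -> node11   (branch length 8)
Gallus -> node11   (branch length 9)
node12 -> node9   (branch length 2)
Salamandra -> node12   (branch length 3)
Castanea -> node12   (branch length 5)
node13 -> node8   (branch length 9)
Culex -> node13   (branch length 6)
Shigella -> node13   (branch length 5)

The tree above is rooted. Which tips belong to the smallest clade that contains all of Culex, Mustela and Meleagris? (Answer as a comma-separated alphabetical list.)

Tracing Culex: it sits inside (Culex,Shigella).
Tracing Mustela: it sits inside (Mustela,Brassica).
Tracing Meleagris: it sits inside (Meleagris,(Escherichia,Gallus)).
The smallest clade enclosing all 3 is ((((Mustela,Brassica),(Aedes,(Enhydra,Peromyscus))),(Macaca,Larix)),(((Meleagris,(Escherichia,Gallus)),(Salamandra,Castanea)),(Culex,Shigella))); the answer is its 14 terminal taxa in alphabetical order.

Aedes, Brassica, Castanea, Culex, Enhydra, Escherichia, Gallus, Larix, Macaca, Meleagris, Mustela, Peromyscus, Salamandra, Shigella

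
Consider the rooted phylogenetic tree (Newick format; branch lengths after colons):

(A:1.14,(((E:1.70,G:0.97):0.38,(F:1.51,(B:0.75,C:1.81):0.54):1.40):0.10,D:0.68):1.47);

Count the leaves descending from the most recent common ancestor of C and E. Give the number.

The MRCA of C and E is the node subtending ((E,G),(F,(B,C))).
That clade contains 5 terminal taxa: B, C, E, F, G.

5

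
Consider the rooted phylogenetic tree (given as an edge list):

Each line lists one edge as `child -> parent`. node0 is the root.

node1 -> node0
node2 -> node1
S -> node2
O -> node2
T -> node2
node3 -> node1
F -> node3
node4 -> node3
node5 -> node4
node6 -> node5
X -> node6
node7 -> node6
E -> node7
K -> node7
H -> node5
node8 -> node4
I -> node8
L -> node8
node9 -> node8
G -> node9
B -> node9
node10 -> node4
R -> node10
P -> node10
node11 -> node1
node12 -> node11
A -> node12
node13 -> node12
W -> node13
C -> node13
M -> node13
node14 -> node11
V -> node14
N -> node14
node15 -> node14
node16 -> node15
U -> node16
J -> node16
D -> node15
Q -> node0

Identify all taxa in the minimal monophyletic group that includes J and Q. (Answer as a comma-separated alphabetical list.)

Tracing J: it sits inside (U,J).
Tracing Q: it attaches directly to the root.
The smallest clade enclosing both is the whole tree (their MRCA is the root), so the answer is all 24 tips in alphabetical order.

A, B, C, D, E, F, G, H, I, J, K, L, M, N, O, P, Q, R, S, T, U, V, W, X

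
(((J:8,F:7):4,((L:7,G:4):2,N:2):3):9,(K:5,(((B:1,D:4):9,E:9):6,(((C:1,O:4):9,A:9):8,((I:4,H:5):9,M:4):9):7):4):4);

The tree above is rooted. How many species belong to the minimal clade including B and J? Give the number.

15

The MRCA of B and J is the root, so the clade is the entire tree.
That clade contains 15 terminal taxa: A, B, C, D, E, F, G, H, I, J, K, L, M, N, O.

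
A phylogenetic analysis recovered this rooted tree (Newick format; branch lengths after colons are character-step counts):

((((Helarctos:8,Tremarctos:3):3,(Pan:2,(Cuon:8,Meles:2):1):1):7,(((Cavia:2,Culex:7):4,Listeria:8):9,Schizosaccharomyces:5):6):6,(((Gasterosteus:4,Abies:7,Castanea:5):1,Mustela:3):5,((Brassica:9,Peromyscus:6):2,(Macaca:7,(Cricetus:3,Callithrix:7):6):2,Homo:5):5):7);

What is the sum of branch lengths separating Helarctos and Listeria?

41

The path runs Helarctos → … → MRCA → … → Listeria; the MRCA is the node subtending (((Helarctos,Tremarctos),(Pan,(Cuon,Meles))),(((Cavia,Culex),Listeria),Schizosaccharomyces)).
Branch lengths along that path: 8 + 3 + 7 + 6 + 9 + 8 = 41.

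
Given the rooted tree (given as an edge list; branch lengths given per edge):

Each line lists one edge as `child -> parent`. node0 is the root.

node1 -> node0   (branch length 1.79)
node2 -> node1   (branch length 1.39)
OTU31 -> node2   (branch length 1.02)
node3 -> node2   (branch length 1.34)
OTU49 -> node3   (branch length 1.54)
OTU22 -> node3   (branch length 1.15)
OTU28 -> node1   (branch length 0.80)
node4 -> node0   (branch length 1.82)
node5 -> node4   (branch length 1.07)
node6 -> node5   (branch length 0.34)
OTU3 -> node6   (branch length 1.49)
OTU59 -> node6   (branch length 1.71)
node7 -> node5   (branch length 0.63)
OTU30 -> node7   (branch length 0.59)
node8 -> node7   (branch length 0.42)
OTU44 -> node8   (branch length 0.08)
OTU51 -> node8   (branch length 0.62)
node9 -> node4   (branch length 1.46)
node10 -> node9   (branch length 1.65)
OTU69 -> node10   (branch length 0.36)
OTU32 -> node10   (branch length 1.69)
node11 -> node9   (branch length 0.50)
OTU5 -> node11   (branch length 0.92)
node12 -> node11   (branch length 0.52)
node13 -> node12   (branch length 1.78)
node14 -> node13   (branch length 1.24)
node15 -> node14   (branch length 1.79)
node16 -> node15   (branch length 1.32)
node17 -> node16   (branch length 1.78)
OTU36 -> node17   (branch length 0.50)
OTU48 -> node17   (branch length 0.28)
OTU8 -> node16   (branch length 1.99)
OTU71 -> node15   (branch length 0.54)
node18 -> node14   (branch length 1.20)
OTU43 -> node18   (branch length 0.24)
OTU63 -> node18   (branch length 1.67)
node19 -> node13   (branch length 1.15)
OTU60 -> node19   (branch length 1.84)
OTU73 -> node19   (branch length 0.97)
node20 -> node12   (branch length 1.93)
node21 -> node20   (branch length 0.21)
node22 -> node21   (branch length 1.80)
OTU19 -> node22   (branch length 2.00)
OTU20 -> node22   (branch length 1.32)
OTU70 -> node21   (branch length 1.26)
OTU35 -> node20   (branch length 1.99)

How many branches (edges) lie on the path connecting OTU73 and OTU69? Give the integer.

7

The MRCA of OTU73 and OTU69 is the node subtending ((OTU69,OTU32),(OTU5,((((((OTU36,OTU48),OTU8),OTU71),(OTU43,OTU63)),(OTU60,OTU73)),(((OTU19,OTU20),OTU70),OTU35)))).
From OTU73 up to that node: 5 branches. From OTU69 up to the same node: 2 branches. Total: 5 + 2 = 7.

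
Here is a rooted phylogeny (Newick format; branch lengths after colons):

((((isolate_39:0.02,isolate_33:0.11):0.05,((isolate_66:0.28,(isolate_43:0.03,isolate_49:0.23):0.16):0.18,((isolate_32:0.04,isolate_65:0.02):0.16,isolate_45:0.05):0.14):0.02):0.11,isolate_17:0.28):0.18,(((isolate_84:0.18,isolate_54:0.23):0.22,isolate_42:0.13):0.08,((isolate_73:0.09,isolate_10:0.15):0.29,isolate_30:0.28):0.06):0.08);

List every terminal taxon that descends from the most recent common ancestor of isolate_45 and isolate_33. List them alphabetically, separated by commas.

isolate_32, isolate_33, isolate_39, isolate_43, isolate_45, isolate_49, isolate_65, isolate_66

Tracing isolate_45: it sits inside ((isolate_32,isolate_65),isolate_45).
Tracing isolate_33: it sits inside (isolate_39,isolate_33).
The smallest clade enclosing both is ((isolate_39,isolate_33),((isolate_66,(isolate_43,isolate_49)),((isolate_32,isolate_65),isolate_45))); the answer is its 8 terminal taxa in alphabetical order.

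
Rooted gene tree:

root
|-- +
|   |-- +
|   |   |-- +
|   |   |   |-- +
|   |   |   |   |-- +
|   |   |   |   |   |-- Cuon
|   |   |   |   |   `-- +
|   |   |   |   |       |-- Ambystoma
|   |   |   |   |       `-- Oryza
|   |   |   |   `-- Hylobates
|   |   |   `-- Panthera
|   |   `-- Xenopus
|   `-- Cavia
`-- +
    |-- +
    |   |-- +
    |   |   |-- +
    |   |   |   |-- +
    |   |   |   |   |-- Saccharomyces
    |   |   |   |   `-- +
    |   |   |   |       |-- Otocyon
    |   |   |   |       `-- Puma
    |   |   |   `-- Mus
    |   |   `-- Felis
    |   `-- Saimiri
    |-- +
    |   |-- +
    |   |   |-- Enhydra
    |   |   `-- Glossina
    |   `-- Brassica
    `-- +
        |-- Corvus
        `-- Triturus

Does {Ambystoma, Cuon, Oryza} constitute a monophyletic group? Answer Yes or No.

Yes

The most recent common ancestor of these taxa subtends (Cuon,(Ambystoma,Oryza)).
That clade has exactly 3 tips — every listed taxon and nothing else — so the group is monophyletic.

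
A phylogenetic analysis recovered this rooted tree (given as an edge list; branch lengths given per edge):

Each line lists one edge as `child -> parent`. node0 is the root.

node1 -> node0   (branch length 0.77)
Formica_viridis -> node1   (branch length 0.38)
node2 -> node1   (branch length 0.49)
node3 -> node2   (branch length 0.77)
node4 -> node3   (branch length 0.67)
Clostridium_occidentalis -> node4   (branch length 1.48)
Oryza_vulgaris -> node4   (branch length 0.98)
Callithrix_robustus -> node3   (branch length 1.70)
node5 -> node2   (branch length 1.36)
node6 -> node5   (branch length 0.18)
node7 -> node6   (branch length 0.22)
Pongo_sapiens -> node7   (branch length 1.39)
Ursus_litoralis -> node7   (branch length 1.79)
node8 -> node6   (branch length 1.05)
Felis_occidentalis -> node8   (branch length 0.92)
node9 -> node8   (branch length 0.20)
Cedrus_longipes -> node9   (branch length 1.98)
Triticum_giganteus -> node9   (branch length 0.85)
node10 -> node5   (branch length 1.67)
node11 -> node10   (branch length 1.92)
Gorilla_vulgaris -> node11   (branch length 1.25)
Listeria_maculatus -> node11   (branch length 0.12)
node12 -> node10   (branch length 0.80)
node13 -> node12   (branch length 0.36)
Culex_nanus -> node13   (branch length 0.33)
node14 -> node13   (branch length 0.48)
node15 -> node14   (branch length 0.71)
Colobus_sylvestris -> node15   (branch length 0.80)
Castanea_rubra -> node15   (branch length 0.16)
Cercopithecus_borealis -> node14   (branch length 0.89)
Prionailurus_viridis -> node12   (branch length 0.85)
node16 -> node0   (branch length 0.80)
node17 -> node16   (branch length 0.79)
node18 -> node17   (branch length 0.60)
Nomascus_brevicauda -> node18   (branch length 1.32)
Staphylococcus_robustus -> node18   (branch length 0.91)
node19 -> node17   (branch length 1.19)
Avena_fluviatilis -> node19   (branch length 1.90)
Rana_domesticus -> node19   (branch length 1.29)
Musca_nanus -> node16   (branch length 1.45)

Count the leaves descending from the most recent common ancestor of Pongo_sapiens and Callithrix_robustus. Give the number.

15

The MRCA of Pongo_sapiens and Callithrix_robustus is the node subtending (((Clostridium_occidentalis,Oryza_vulgaris),Callithrix_robustus),(((Pongo_sapiens,Ursus_litoralis),(Felis_occidentalis,(Cedrus_longipes,Triticum_giganteus))),((Gorilla_vulgaris,Listeria_maculatus),((Culex_nanus,((Colobus_sylvestris,Castanea_rubra),Cercopithecus_borealis)),Prionailurus_viridis)))).
That clade contains 15 terminal taxa: Callithrix_robustus, Castanea_rubra, Cedrus_longipes, Cercopithecus_borealis, Clostridium_occidentalis, Colobus_sylvestris, Culex_nanus, Felis_occidentalis, Gorilla_vulgaris, Listeria_maculatus, Oryza_vulgaris, Pongo_sapiens, Prionailurus_viridis, Triticum_giganteus, Ursus_litoralis.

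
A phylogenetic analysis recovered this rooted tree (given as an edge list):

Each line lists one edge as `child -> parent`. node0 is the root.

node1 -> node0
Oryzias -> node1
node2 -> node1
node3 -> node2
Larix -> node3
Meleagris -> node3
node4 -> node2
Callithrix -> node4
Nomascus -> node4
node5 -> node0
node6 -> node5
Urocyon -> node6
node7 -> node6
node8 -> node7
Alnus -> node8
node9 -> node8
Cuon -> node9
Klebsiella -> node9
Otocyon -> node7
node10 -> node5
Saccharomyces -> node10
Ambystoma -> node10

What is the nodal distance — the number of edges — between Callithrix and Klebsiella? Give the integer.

10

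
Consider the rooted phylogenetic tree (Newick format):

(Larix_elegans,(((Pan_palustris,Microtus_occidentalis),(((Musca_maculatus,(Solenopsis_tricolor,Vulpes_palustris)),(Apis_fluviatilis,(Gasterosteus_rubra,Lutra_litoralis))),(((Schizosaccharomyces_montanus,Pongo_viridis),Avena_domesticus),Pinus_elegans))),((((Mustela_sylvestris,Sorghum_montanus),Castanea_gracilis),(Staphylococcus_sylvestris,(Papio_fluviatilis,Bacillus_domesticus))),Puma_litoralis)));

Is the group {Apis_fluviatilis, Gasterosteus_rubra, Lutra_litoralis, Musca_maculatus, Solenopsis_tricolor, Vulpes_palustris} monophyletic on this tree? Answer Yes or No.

The most recent common ancestor of these taxa subtends ((Musca_maculatus,(Solenopsis_tricolor,Vulpes_palustris)),(Apis_fluviatilis,(Gasterosteus_rubra,Lutra_litoralis))).
That clade has exactly 6 tips — every listed taxon and nothing else — so the group is monophyletic.

Yes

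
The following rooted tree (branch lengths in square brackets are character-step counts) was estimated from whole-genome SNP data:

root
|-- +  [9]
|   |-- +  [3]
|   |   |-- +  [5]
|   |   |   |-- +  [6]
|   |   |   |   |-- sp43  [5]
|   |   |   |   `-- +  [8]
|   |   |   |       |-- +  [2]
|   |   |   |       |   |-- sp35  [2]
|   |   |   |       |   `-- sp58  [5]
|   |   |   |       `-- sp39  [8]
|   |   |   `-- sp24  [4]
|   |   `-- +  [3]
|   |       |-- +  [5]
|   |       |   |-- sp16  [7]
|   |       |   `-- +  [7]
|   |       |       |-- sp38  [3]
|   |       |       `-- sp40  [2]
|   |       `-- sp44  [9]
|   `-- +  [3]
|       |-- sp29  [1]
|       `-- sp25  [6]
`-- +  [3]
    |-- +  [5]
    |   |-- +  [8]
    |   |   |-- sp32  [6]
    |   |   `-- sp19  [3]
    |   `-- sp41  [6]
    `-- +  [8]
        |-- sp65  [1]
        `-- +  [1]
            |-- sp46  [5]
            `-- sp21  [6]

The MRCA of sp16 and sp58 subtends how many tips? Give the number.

The MRCA of sp16 and sp58 is the node subtending (((sp43,((sp35,sp58),sp39)),sp24),((sp16,(sp38,sp40)),sp44)).
That clade contains 9 terminal taxa: sp16, sp24, sp35, sp38, sp39, sp40, sp43, sp44, sp58.

9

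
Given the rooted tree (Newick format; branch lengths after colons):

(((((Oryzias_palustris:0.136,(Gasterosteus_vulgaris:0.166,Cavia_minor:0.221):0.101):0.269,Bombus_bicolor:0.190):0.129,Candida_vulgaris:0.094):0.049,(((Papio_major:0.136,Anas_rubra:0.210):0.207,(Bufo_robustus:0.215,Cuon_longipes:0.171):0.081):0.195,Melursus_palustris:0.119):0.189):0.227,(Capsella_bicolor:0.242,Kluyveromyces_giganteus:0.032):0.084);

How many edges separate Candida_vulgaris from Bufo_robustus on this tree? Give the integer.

6

The MRCA of Candida_vulgaris and Bufo_robustus is the node subtending ((((Oryzias_palustris,(Gasterosteus_vulgaris,Cavia_minor)),Bombus_bicolor),Candida_vulgaris),(((Papio_major,Anas_rubra),(Bufo_robustus,Cuon_longipes)),Melursus_palustris)).
From Candida_vulgaris up to that node: 2 branches. From Bufo_robustus up to the same node: 4 branches. Total: 2 + 4 = 6.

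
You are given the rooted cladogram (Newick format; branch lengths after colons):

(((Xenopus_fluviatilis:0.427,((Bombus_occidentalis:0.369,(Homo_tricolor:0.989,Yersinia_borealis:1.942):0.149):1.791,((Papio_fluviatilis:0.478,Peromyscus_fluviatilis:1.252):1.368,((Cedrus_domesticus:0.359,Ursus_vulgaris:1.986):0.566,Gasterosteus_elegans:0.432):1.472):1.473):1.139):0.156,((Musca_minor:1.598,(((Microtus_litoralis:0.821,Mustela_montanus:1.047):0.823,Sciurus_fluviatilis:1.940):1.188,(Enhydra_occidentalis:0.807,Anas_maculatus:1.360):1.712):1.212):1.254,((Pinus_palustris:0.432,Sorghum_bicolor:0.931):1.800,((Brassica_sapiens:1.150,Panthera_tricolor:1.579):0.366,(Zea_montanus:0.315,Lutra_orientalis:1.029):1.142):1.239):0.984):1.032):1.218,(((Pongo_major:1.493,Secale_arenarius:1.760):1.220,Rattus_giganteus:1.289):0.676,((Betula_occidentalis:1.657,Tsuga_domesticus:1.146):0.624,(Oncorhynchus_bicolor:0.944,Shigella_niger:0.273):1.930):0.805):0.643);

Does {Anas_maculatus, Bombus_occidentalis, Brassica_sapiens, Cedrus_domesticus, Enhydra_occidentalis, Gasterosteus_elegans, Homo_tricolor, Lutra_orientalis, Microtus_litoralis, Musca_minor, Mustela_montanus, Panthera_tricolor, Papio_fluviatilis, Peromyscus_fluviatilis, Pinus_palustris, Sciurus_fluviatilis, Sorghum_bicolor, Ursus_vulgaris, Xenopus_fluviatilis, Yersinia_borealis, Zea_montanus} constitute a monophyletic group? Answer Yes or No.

Yes

The most recent common ancestor of these taxa subtends ((Xenopus_fluviatilis,((Bombus_occidentalis,(Homo_tricolor,Yersinia_borealis)),((Papio_fluviatilis,Peromyscus_fluviatilis),((Cedrus_domesticus,Ursus_vulgaris),Gasterosteus_elegans)))),((Musca_minor,(((Microtus_litoralis,Mustela_montanus),Sciurus_fluviatilis),(Enhydra_occidentalis,Anas_maculatus))),((Pinus_palustris,Sorghum_bicolor),((Brassica_sapiens,Panthera_tricolor),(Zea_montanus,Lutra_orientalis))))).
That clade has exactly 21 tips — every listed taxon and nothing else — so the group is monophyletic.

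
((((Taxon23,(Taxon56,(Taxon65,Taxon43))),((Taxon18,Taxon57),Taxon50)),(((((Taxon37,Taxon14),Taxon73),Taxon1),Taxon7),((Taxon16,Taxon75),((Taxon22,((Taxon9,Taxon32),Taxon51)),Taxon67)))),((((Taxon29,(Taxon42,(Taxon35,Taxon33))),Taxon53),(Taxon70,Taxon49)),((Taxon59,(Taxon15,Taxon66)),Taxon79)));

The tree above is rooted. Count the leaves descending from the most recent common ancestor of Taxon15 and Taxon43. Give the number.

30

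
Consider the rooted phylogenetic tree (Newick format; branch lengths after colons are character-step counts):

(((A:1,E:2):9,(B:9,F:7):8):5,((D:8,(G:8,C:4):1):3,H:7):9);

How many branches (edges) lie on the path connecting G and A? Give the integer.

The MRCA of G and A is the root of the tree.
From G up to that node: 4 branches. From A up to the same node: 3 branches. Total: 4 + 3 = 7.

7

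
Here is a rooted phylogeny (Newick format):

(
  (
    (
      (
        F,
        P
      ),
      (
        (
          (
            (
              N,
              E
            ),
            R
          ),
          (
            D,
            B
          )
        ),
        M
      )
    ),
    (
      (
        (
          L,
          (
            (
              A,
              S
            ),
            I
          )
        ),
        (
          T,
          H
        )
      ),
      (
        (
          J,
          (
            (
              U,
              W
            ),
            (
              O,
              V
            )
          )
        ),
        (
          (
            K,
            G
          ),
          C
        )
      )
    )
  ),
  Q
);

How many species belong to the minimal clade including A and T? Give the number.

6

The MRCA of A and T is the node subtending ((L,((A,S),I)),(T,H)).
That clade contains 6 terminal taxa: A, H, I, L, S, T.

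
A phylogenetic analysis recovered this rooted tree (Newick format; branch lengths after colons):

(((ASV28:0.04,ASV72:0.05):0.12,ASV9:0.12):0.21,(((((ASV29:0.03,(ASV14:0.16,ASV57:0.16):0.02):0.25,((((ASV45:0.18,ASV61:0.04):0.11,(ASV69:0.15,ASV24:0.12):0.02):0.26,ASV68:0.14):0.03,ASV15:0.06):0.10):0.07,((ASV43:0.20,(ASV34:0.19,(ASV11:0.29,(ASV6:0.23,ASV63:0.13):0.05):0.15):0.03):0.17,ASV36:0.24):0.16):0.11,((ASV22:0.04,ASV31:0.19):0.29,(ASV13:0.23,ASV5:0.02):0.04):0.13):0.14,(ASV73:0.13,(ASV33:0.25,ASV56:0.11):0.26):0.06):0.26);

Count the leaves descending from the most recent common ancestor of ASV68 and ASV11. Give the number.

15

The MRCA of ASV68 and ASV11 is the node subtending (((ASV29,(ASV14,ASV57)),((((ASV45,ASV61),(ASV69,ASV24)),ASV68),ASV15)),((ASV43,(ASV34,(ASV11,(ASV6,ASV63)))),ASV36)).
That clade contains 15 terminal taxa: ASV11, ASV14, ASV15, ASV24, ASV29, ASV34, ASV36, ASV43, ASV45, ASV57, ASV6, ASV61, ASV63, ASV68, ASV69.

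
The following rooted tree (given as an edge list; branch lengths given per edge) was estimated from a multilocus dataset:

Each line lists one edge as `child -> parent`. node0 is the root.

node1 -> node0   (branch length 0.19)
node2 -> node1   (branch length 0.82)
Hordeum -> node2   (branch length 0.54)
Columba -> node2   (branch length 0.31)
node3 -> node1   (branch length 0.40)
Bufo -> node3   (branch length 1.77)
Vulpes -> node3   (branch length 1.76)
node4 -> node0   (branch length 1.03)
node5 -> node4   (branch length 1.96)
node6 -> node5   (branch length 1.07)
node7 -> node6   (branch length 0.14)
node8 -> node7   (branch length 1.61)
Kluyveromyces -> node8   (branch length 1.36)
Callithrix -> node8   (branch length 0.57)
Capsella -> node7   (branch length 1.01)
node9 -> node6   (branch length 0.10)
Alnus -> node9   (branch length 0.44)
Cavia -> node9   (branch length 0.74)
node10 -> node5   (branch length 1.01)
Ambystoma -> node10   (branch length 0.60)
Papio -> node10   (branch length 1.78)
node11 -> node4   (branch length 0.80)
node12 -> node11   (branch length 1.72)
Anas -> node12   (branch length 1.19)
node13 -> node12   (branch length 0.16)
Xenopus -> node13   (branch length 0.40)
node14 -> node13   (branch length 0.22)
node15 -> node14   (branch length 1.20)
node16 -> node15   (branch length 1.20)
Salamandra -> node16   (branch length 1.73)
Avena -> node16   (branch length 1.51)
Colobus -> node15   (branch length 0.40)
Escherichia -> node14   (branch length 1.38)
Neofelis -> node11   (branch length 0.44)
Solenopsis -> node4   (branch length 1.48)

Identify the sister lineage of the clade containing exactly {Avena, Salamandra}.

Colobus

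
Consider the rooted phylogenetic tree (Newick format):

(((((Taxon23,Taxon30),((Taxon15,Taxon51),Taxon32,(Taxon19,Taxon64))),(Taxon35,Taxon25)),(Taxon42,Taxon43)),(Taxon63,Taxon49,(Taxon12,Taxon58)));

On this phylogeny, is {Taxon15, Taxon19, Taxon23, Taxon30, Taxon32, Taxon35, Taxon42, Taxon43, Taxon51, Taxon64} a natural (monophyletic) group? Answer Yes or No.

No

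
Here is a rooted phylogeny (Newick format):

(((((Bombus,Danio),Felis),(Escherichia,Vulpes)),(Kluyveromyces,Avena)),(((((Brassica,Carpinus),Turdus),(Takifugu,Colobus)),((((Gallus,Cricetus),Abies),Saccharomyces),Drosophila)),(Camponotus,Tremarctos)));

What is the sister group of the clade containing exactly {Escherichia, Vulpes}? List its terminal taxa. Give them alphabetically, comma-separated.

Bombus, Danio, Felis

The clade containing exactly {Escherichia, Vulpes} attaches to the tree at the node subtending (((Bombus,Danio),Felis),(Escherichia,Vulpes)).
The other lineage descending from that same node — the sister group — is ((Bombus,Danio),Felis); its 3 tips in alphabetical order are the answer.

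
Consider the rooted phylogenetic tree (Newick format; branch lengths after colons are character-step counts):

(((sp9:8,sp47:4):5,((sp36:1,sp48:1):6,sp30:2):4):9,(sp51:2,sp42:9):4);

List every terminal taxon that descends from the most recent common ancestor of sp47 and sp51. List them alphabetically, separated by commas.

sp30, sp36, sp42, sp47, sp48, sp51, sp9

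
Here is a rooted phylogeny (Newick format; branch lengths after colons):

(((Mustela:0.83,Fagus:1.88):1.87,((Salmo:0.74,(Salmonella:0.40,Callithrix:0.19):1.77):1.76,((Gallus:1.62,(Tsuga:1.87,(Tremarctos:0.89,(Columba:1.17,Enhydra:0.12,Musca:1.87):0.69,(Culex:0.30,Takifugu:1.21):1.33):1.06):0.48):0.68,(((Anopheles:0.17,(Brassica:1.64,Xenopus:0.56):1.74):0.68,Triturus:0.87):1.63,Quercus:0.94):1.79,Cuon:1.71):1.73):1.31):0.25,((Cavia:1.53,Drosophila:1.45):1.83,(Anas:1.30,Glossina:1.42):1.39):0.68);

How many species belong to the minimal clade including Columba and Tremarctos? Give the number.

6

The MRCA of Columba and Tremarctos is the node subtending (Tremarctos,(Columba,Enhydra,Musca),(Culex,Takifugu)).
That clade contains 6 terminal taxa: Columba, Culex, Enhydra, Musca, Takifugu, Tremarctos.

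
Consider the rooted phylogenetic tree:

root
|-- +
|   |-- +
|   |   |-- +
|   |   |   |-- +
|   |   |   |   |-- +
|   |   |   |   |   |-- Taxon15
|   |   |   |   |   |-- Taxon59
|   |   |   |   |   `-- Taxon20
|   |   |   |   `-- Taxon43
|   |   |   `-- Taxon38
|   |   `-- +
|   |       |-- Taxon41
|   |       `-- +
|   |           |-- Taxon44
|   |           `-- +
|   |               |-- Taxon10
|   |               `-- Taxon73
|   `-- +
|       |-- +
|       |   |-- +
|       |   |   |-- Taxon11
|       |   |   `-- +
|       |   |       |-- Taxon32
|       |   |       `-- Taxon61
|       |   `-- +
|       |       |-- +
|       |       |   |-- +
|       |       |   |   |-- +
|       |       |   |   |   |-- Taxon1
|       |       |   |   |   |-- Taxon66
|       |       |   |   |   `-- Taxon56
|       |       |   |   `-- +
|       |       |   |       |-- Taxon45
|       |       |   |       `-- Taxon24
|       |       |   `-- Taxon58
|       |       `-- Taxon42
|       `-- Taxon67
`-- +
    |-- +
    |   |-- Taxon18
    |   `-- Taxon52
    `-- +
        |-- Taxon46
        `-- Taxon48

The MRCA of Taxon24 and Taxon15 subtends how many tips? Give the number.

20

The MRCA of Taxon24 and Taxon15 is the node subtending (((((Taxon15,Taxon59,Taxon20),Taxon43),Taxon38),(Taxon41,(Taxon44,(Taxon10,Taxon73)))),(((Taxon11,(Taxon32,Taxon61)),((((Taxon1,Taxon66,Taxon56),(Taxon45,Taxon24)),Taxon58),Taxon42)),Taxon67)).
That clade contains 20 terminal taxa: Taxon1, Taxon10, Taxon11, Taxon15, Taxon20, Taxon24, Taxon32, Taxon38, Taxon41, Taxon42, Taxon43, Taxon44, Taxon45, Taxon56, Taxon58, Taxon59, Taxon61, Taxon66, Taxon67, Taxon73.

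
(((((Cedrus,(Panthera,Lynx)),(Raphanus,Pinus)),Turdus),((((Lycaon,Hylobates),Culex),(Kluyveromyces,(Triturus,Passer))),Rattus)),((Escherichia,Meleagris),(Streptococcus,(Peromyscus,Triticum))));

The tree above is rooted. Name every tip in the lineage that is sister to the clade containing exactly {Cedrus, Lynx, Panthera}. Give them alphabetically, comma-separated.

Pinus, Raphanus

The clade containing exactly {Cedrus, Lynx, Panthera} attaches to the tree at the node subtending ((Cedrus,(Panthera,Lynx)),(Raphanus,Pinus)).
The other lineage descending from that same node — the sister group — is (Raphanus,Pinus); its 2 tips in alphabetical order are the answer.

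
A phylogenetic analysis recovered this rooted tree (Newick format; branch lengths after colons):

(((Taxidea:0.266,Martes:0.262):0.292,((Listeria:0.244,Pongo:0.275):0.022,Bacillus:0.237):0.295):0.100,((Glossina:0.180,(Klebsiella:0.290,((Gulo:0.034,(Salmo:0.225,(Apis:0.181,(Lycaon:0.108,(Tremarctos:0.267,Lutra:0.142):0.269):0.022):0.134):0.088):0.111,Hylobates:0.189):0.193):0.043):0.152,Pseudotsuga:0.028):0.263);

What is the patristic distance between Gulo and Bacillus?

1.428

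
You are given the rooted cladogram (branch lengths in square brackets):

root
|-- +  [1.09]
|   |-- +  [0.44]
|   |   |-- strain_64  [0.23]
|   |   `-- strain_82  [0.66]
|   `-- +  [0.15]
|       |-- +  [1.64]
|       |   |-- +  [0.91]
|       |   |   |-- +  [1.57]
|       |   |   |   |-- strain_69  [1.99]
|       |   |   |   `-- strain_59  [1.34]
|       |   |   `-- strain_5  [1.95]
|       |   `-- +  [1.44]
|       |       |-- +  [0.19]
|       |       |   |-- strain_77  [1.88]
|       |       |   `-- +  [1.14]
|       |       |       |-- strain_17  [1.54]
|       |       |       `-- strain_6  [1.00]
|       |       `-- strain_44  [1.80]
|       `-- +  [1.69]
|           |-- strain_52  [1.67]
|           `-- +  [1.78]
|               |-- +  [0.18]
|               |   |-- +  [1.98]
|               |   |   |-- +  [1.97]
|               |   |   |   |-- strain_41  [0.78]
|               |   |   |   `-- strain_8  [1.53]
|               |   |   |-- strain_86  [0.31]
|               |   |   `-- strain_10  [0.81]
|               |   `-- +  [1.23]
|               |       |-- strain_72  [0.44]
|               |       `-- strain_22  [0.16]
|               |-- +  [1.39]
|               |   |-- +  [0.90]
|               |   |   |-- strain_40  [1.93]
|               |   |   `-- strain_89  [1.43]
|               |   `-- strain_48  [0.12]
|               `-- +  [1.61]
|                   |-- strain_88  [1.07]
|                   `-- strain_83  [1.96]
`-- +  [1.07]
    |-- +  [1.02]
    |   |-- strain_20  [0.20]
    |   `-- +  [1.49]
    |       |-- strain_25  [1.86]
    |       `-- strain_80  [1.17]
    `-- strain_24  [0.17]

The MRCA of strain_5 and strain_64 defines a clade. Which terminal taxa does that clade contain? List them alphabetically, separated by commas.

Tracing strain_5: it sits inside ((strain_69,strain_59),strain_5).
Tracing strain_64: it sits inside (strain_64,strain_82).
The smallest clade enclosing both is ((strain_64,strain_82),((((strain_69,strain_59),strain_5),((strain_77,(strain_17,strain_6)),strain_44)),(strain_52,((((strain_41,strain_8),strain_86,strain_10),(strain_72,strain_22)),((strain_40,strain_89),strain_48),(strain_88,strain_83))))); the answer is its 21 terminal taxa in alphabetical order.

strain_10, strain_17, strain_22, strain_40, strain_41, strain_44, strain_48, strain_5, strain_52, strain_59, strain_6, strain_64, strain_69, strain_72, strain_77, strain_8, strain_82, strain_83, strain_86, strain_88, strain_89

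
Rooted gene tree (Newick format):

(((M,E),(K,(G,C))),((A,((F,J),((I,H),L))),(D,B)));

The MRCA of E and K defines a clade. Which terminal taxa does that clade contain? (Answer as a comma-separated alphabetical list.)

Tracing E: it sits inside (M,E).
Tracing K: it sits inside (K,(G,C)).
The smallest clade enclosing both is ((M,E),(K,(G,C))); the answer is its 5 terminal taxa in alphabetical order.

C, E, G, K, M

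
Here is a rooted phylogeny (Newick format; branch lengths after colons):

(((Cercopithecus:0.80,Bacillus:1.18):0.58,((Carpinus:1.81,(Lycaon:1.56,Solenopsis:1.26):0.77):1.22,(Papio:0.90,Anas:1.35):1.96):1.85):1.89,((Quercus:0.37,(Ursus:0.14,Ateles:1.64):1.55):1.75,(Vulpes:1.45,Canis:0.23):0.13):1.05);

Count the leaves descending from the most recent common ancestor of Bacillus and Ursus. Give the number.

12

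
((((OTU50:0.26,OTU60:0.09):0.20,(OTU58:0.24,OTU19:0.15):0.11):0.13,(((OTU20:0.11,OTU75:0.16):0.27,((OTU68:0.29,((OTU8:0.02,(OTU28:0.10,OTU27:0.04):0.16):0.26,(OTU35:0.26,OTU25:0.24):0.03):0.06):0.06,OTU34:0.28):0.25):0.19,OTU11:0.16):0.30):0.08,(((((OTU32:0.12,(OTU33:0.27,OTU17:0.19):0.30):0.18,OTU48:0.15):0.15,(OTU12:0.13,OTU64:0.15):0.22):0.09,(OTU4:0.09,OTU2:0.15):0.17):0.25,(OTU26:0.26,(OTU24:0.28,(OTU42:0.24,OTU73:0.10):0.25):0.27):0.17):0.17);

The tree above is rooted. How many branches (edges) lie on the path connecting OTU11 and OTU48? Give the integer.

The MRCA of OTU11 and OTU48 is the root of the tree.
From OTU11 up to that node: 3 branches. From OTU48 up to the same node: 5 branches. Total: 3 + 5 = 8.

8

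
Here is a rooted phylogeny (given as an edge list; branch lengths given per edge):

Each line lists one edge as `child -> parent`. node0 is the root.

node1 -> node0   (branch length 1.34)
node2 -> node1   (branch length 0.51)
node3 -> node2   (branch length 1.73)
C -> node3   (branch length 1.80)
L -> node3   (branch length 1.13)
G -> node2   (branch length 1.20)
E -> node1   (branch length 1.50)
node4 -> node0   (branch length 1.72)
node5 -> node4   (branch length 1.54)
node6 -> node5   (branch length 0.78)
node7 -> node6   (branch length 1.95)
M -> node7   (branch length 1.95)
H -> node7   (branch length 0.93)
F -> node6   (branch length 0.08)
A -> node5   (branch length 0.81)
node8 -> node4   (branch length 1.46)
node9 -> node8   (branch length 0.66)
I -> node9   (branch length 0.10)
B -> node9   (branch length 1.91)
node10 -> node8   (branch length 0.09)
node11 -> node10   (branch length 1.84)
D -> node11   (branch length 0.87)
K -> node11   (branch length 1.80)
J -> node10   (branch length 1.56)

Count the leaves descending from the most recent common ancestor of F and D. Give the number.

9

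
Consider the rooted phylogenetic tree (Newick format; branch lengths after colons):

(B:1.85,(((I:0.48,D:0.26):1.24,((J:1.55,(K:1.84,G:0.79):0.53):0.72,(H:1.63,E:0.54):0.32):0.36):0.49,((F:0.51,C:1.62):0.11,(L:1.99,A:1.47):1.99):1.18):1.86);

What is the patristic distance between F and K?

5.74

The path runs F → … → MRCA → … → K; the MRCA is the node subtending (((I,D),((J,(K,G)),(H,E))),((F,C),(L,A))).
Branch lengths along that path: 0.51 + 0.11 + 1.18 + 0.49 + 0.36 + 0.72 + 0.53 + 1.84 = 5.74.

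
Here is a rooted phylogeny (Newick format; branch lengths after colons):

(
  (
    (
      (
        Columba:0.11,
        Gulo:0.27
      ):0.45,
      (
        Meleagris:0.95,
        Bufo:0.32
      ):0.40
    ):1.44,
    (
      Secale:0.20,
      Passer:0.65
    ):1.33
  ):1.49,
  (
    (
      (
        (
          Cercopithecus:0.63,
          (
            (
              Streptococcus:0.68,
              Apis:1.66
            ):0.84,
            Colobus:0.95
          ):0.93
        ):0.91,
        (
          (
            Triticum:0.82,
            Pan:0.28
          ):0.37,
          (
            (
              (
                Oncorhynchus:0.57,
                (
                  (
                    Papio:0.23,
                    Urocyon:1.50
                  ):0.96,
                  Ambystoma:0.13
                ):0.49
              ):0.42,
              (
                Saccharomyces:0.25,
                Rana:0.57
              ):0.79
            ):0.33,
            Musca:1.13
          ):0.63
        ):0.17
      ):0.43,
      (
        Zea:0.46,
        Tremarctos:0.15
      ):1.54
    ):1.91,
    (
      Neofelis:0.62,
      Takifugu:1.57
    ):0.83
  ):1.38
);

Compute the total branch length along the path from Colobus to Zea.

The path runs Colobus → … → MRCA → … → Zea; the MRCA is the node subtending (((Cercopithecus,((Streptococcus,Apis),Colobus)),((Triticum,Pan),(((Oncorhynchus,((Papio,Urocyon),Ambystoma)),(Saccharomyces,Rana)),Musca))),(Zea,Tremarctos)).
Branch lengths along that path: 0.95 + 0.93 + 0.91 + 0.43 + 1.54 + 0.46 = 5.22.

5.22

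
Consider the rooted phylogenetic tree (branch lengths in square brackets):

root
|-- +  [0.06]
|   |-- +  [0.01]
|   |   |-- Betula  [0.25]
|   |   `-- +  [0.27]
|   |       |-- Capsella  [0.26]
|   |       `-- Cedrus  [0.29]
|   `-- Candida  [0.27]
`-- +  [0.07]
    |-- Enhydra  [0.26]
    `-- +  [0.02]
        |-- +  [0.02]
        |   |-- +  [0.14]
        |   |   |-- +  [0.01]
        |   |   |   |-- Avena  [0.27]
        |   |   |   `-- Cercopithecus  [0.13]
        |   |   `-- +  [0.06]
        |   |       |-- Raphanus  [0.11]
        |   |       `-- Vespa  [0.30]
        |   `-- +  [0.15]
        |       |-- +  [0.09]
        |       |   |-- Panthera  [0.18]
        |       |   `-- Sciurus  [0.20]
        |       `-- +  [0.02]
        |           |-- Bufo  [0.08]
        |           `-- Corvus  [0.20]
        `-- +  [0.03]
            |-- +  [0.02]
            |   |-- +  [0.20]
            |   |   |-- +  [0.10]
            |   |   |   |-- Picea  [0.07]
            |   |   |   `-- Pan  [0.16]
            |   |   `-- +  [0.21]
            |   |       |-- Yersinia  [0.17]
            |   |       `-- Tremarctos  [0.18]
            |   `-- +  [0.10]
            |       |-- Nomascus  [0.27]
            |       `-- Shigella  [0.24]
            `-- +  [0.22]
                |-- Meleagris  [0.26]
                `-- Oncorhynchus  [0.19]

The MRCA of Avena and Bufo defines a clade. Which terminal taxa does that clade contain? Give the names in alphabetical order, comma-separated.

Avena, Bufo, Cercopithecus, Corvus, Panthera, Raphanus, Sciurus, Vespa

Tracing Avena: it sits inside (Avena,Cercopithecus).
Tracing Bufo: it sits inside (Bufo,Corvus).
The smallest clade enclosing both is (((Avena,Cercopithecus),(Raphanus,Vespa)),((Panthera,Sciurus),(Bufo,Corvus))); the answer is its 8 terminal taxa in alphabetical order.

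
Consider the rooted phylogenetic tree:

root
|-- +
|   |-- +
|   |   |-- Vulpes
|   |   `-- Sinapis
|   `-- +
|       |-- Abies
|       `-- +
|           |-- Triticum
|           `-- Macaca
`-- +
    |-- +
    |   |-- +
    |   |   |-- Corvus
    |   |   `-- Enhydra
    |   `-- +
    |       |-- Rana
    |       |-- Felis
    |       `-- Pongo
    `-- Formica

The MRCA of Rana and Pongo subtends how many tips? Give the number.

The MRCA of Rana and Pongo is the node subtending (Rana,Felis,Pongo).
That clade contains 3 terminal taxa: Felis, Pongo, Rana.

3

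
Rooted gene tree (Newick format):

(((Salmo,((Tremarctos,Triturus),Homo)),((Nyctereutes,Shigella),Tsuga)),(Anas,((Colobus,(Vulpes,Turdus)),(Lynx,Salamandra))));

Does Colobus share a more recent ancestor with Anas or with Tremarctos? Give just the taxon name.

Anas

The MRCA of Colobus and Anas subtends (Anas,((Colobus,(Vulpes,Turdus)),(Lynx,Salamandra))) (6 taxa).
The MRCA of Colobus and Tremarctos is the root, subtending the entire tree (13 taxa).
The first is nested inside the second, so Colobus shares a more recent common ancestor with Anas.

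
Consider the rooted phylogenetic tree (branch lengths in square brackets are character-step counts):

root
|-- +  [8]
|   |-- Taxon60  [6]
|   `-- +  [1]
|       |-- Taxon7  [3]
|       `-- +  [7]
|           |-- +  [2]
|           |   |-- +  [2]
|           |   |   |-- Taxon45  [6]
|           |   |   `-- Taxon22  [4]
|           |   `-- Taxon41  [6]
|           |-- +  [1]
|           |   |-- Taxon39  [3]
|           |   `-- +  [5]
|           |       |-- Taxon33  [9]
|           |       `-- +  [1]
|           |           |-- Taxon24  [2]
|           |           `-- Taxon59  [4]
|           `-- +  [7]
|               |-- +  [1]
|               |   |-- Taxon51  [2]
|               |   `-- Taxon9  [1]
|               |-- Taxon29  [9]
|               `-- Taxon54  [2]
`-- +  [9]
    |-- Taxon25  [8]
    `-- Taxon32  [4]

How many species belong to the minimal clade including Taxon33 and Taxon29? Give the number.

11

The MRCA of Taxon33 and Taxon29 is the node subtending (((Taxon45,Taxon22),Taxon41),(Taxon39,(Taxon33,(Taxon24,Taxon59))),((Taxon51,Taxon9),Taxon29,Taxon54)).
That clade contains 11 terminal taxa: Taxon22, Taxon24, Taxon29, Taxon33, Taxon39, Taxon41, Taxon45, Taxon51, Taxon54, Taxon59, Taxon9.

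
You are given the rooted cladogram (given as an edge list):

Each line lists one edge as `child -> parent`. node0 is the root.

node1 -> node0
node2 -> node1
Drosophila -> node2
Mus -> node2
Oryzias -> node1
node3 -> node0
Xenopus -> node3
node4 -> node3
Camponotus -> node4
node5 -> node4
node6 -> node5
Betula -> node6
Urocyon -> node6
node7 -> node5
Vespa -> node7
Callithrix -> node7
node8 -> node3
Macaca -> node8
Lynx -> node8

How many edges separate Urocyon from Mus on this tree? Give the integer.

8

The MRCA of Urocyon and Mus is the root of the tree.
From Urocyon up to that node: 5 branches. From Mus up to the same node: 3 branches. Total: 5 + 3 = 8.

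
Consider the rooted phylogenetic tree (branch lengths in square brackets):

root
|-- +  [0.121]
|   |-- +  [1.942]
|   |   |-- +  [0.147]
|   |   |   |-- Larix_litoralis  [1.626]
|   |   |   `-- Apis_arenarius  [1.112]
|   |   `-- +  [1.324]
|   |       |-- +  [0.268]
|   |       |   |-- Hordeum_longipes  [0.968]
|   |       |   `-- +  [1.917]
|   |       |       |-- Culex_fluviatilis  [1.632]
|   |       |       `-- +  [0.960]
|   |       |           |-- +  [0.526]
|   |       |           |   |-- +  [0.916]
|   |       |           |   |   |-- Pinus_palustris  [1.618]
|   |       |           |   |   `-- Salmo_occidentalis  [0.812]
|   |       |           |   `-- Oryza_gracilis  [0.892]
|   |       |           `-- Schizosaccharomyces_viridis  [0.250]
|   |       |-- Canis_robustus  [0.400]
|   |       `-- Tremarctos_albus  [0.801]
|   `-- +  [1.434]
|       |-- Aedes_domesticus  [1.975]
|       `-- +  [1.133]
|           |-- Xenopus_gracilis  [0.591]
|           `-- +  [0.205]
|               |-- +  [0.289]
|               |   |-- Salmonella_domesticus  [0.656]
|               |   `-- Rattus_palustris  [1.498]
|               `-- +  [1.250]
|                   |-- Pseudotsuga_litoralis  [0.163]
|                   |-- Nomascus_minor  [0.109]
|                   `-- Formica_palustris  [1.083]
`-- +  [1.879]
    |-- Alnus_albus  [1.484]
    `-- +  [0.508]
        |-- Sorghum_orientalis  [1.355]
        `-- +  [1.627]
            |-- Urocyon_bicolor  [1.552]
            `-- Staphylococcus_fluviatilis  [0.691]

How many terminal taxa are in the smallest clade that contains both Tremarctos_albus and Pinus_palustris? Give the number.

The MRCA of Tremarctos_albus and Pinus_palustris is the node subtending ((Hordeum_longipes,(Culex_fluviatilis,(((Pinus_palustris,Salmo_occidentalis),Oryza_gracilis),Schizosaccharomyces_viridis))),Canis_robustus,Tremarctos_albus).
That clade contains 8 terminal taxa: Canis_robustus, Culex_fluviatilis, Hordeum_longipes, Oryza_gracilis, Pinus_palustris, Salmo_occidentalis, Schizosaccharomyces_viridis, Tremarctos_albus.

8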